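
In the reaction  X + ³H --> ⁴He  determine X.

Conserve mass number: A + 3 = 4, so A = 1.
Conserve atomic number: Z + 1 = 2, so Z = 1.
A = 1 and Z = 1 is ¹H — a proton.

proton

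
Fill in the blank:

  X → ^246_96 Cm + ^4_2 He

Cf-250

Conserve mass number: A = 246 + 4, so A = 250.
Conserve atomic number: Z = 96 + 2, so Z = 98.
Z = 98 is californium, so the species is ^250_98 Cf.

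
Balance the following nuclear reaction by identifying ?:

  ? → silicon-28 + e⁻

Conserve mass number: A = 28 + 0, so A = 28.
Conserve atomic number: Z = 14 − 1, so Z = 13.
Z = 13 is aluminium, so the species is aluminium-28.

Al-28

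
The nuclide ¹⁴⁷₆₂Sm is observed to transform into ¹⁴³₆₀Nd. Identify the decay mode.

ΔA = 143 − 147 = -4; ΔZ = 60 − 62 = -2.
A drops by 4 and Z drops by 2 — the signature of alpha emission.

alpha decay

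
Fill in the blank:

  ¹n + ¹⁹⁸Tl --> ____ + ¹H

Hg-198

Conserve mass number: 1 + 198 = A + 1, so A = 198.
Conserve atomic number: 0 + 81 = Z + 1, so Z = 80.
Z = 80 is mercury, so the species is ¹⁹⁸Hg.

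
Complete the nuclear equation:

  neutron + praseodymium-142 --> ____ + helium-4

Conserve mass number: 1 + 142 = A + 4, so A = 139.
Conserve atomic number: 0 + 59 = Z + 2, so Z = 57.
Z = 57 is lanthanum, so the species is lanthanum-139.

La-139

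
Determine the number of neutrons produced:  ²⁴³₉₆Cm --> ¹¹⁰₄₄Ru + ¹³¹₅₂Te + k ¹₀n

2

Conserve mass number: 243 = 110 + 131 + k, so k = 243 − 241 = 2.
Check atomic number: 96 = 44 + 52 + 0 = 96. ✓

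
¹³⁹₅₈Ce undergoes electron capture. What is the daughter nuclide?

La-139

Electron capture: mass number changes by +0, atomic number by -1.
A: 139 = 139; Z: 58 − 1 = 57.
Z = 57 is lanthanum, so the daughter is ¹³⁹₅₇La.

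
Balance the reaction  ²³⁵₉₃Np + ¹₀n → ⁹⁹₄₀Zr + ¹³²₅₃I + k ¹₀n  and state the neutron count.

5

Conserve mass number: 236 = 99 + 132 + k, so k = 236 − 231 = 5.
Check atomic number: 93 = 40 + 53 + 0 = 93. ✓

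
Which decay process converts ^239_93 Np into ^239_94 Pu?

beta-minus decay

ΔA = 239 − 239 = 0; ΔZ = 94 − 93 = +1.
A is unchanged and Z rises by 1 — a neutron has become a proton (β⁻ decay).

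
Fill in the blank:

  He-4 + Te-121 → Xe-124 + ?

neutron

Conserve mass number: 4 + 121 = 124 + A, so A = 1.
Conserve atomic number: 2 + 52 = 54 + Z, so Z = 0.
A = 1 and Z = 0 is n — a neutron.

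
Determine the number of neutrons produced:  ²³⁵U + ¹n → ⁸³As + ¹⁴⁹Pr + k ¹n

Conserve mass number: 236 = 83 + 149 + k, so k = 236 − 232 = 4.
Check atomic number: 92 = 33 + 59 + 0 = 92. ✓

4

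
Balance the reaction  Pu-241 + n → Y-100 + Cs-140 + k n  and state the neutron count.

Conserve mass number: 242 = 100 + 140 + k, so k = 242 − 240 = 2.
Check atomic number: 94 = 39 + 55 + 0 = 94. ✓

2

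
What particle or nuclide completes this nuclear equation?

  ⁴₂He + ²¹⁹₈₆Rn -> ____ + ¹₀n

Conserve mass number: 4 + 219 = A + 1, so A = 222.
Conserve atomic number: 2 + 86 = Z + 0, so Z = 88.
Z = 88 is radium, so the species is ²²²₈₈Ra.

Ra-222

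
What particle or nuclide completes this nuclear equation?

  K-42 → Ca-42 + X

Conserve mass number: 42 = 42 + A, so A = 0.
Conserve atomic number: 19 = 20 + Z, so Z = -1.
A = 0 and Z = -1 is e⁻ — a beta-minus particle.

beta-minus particle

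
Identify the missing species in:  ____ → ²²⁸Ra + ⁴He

Th-232

Conserve mass number: A = 228 + 4, so A = 232.
Conserve atomic number: Z = 88 + 2, so Z = 90.
Z = 90 is thorium, so the species is ²³²Th.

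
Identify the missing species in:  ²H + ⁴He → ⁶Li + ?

Conserve mass number: 2 + 4 = 6 + A, so A = 0.
Conserve atomic number: 1 + 2 = 3 + Z, so Z = 0.
A = 0 and Z = 0 is γ — a gamma ray.

gamma ray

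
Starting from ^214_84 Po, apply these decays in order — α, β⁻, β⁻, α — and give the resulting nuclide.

Pb-206

Start: (A, Z) = (214, 84).
After α: (210, 82).
After β⁻: (210, 83).
After β⁻: (210, 84).
After α: (206, 82).
Z = 82 is lead.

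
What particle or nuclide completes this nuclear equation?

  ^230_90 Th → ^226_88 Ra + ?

Conserve mass number: 230 = 226 + A, so A = 4.
Conserve atomic number: 90 = 88 + Z, so Z = 2.
A = 4 and Z = 2 is ^4_2 He — an alpha particle.

alpha particle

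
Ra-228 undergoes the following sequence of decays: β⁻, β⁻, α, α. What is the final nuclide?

Rn-220

Start: (A, Z) = (228, 88).
After β⁻: (228, 89).
After β⁻: (228, 90).
After α: (224, 88).
After α: (220, 86).
Z = 86 is radon.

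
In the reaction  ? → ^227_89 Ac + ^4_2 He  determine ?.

Pa-231

Conserve mass number: A = 227 + 4, so A = 231.
Conserve atomic number: Z = 89 + 2, so Z = 91.
Z = 91 is protactinium, so the species is ^231_91 Pa.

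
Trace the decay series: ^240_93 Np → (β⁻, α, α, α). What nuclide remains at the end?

Ra-228

Start: (A, Z) = (240, 93).
After β⁻: (240, 94).
After α: (236, 92).
After α: (232, 90).
After α: (228, 88).
Z = 88 is radium.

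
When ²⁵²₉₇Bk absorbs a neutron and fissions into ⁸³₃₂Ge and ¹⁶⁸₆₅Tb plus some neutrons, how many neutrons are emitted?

2

Conserve mass number: 253 = 83 + 168 + k, so k = 253 − 251 = 2.
Check atomic number: 97 = 32 + 65 + 0 = 97. ✓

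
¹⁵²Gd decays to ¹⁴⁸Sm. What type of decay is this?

ΔA = 148 − 152 = -4; ΔZ = 62 − 64 = -2.
A drops by 4 and Z drops by 2 — the signature of alpha emission.

alpha decay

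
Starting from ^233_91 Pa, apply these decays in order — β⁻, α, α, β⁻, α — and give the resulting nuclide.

Fr-221

Start: (A, Z) = (233, 91).
After β⁻: (233, 92).
After α: (229, 90).
After α: (225, 88).
After β⁻: (225, 89).
After α: (221, 87).
Z = 87 is francium.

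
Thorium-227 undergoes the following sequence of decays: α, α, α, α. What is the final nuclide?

Pb-211

Start: (A, Z) = (227, 90).
After α: (223, 88).
After α: (219, 86).
After α: (215, 84).
After α: (211, 82).
Z = 82 is lead.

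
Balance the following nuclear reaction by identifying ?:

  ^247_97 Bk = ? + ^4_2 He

Am-243

Conserve mass number: 247 = A + 4, so A = 243.
Conserve atomic number: 97 = Z + 2, so Z = 95.
Z = 95 is americium, so the species is ^243_95 Am.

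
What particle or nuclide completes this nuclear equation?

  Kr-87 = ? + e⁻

Conserve mass number: 87 = A + 0, so A = 87.
Conserve atomic number: 36 = Z − 1, so Z = 37.
Z = 37 is rubidium, so the species is Rb-87.

Rb-87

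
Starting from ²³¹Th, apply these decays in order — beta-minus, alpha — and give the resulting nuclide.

Start: (A, Z) = (231, 90).
After β⁻: (231, 91).
After α: (227, 89).
Z = 89 is actinium.

Ac-227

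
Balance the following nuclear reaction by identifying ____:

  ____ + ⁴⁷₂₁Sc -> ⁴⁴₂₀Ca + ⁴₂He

Conserve mass number: A + 47 = 44 + 4, so A = 1.
Conserve atomic number: Z + 21 = 20 + 2, so Z = 1.
A = 1 and Z = 1 is ¹₁H — a proton.

proton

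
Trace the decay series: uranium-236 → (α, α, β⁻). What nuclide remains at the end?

Start: (A, Z) = (236, 92).
After α: (232, 90).
After α: (228, 88).
After β⁻: (228, 89).
Z = 89 is actinium.

Ac-228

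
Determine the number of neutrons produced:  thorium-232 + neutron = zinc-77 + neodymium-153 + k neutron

3

Conserve mass number: 233 = 77 + 153 + k, so k = 233 − 230 = 3.
Check atomic number: 90 = 30 + 60 + 0 = 90. ✓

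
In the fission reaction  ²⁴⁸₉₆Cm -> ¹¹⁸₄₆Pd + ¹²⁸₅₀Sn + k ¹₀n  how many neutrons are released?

2

Conserve mass number: 248 = 118 + 128 + k, so k = 248 − 246 = 2.
Check atomic number: 96 = 46 + 50 + 0 = 96. ✓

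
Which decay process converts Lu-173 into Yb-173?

ΔA = 173 − 173 = 0; ΔZ = 70 − 71 = -1.
A is unchanged and Z drops by 1 — a proton has become a neutron (β⁺ emission or electron capture).

beta-plus decay or electron capture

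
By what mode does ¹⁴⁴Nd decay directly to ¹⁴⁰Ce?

alpha decay

ΔA = 140 − 144 = -4; ΔZ = 58 − 60 = -2.
A drops by 4 and Z drops by 2 — the signature of alpha emission.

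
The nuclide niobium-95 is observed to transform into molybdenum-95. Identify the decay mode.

beta-minus decay

ΔA = 95 − 95 = 0; ΔZ = 42 − 41 = +1.
A is unchanged and Z rises by 1 — a neutron has become a proton (β⁻ decay).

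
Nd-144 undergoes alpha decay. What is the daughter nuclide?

Alpha decay: mass number changes by -4, atomic number by -2.
A: 144 − 4 = 140; Z: 60 − 2 = 58.
Z = 58 is cerium, so the daughter is Ce-140.

Ce-140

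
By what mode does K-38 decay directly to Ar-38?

ΔA = 38 − 38 = 0; ΔZ = 18 − 19 = -1.
A is unchanged and Z drops by 1 — a proton has become a neutron (β⁺ emission or electron capture).

beta-plus decay or electron capture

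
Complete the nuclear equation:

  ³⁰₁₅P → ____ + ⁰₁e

Si-30

Conserve mass number: 30 = A + 0, so A = 30.
Conserve atomic number: 15 = Z + 1, so Z = 14.
Z = 14 is silicon, so the species is ³⁰₁₄Si.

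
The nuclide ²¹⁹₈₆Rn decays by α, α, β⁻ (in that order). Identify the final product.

Bi-211

Start: (A, Z) = (219, 86).
After α: (215, 84).
After α: (211, 82).
After β⁻: (211, 83).
Z = 83 is bismuth.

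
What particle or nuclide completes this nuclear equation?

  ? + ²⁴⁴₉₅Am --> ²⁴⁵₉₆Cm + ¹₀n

deuteron

Conserve mass number: A + 244 = 245 + 1, so A = 2.
Conserve atomic number: Z + 95 = 96 + 0, so Z = 1.
A = 2 and Z = 1 is ²₁H — a deuteron.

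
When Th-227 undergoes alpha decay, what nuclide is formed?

Ra-223

Alpha decay: mass number changes by -4, atomic number by -2.
A: 227 − 4 = 223; Z: 90 − 2 = 88.
Z = 88 is radium, so the daughter is Ra-223.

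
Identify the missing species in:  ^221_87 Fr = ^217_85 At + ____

alpha particle

Conserve mass number: 221 = 217 + A, so A = 4.
Conserve atomic number: 87 = 85 + Z, so Z = 2.
A = 4 and Z = 2 is ^4_2 He — an alpha particle.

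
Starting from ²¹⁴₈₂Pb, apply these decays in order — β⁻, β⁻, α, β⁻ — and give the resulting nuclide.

Bi-210

Start: (A, Z) = (214, 82).
After β⁻: (214, 83).
After β⁻: (214, 84).
After α: (210, 82).
After β⁻: (210, 83).
Z = 83 is bismuth.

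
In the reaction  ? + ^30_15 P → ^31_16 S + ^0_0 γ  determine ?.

Conserve mass number: A + 30 = 31 + 0, so A = 1.
Conserve atomic number: Z + 15 = 16 + 0, so Z = 1.
A = 1 and Z = 1 is ^1_1 H — a proton.

proton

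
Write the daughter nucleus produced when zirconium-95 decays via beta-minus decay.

Nb-95

Beta-minus decay: mass number changes by +0, atomic number by +1.
A: 95 = 95; Z: 40 + 1 = 41.
Z = 41 is niobium, so the daughter is niobium-95.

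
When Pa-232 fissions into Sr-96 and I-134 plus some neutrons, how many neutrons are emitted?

Conserve mass number: 232 = 96 + 134 + k, so k = 232 − 230 = 2.
Check atomic number: 91 = 38 + 53 + 0 = 91. ✓

2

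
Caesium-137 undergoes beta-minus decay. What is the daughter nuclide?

Ba-137

Beta-minus decay: mass number changes by +0, atomic number by +1.
A: 137 = 137; Z: 55 + 1 = 56.
Z = 56 is barium, so the daughter is barium-137.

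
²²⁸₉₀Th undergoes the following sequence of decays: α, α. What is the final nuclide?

Rn-220

Start: (A, Z) = (228, 90).
After α: (224, 88).
After α: (220, 86).
Z = 86 is radon.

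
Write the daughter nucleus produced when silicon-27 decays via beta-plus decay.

Al-27

Beta-plus decay: mass number changes by +0, atomic number by -1.
A: 27 = 27; Z: 14 − 1 = 13.
Z = 13 is aluminium, so the daughter is aluminium-27.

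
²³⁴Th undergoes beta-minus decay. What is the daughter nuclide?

Pa-234

Beta-minus decay: mass number changes by +0, atomic number by +1.
A: 234 = 234; Z: 90 + 1 = 91.
Z = 91 is protactinium, so the daughter is ²³⁴Pa.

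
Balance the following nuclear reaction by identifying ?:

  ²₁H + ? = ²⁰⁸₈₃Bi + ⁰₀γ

Conserve mass number: 2 + A = 208 + 0, so A = 206.
Conserve atomic number: 1 + Z = 83 + 0, so Z = 82.
Z = 82 is lead, so the species is ²⁰⁶₈₂Pb.

Pb-206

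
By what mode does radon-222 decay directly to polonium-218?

ΔA = 218 − 222 = -4; ΔZ = 84 − 86 = -2.
A drops by 4 and Z drops by 2 — the signature of alpha emission.

alpha decay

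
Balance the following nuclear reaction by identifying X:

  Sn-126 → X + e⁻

Sb-126

Conserve mass number: 126 = A + 0, so A = 126.
Conserve atomic number: 50 = Z − 1, so Z = 51.
Z = 51 is antimony, so the species is Sb-126.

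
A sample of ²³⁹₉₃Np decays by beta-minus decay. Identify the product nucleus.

Beta-minus decay: mass number changes by +0, atomic number by +1.
A: 239 = 239; Z: 93 + 1 = 94.
Z = 94 is plutonium, so the daughter is ²³⁹₉₄Pu.

Pu-239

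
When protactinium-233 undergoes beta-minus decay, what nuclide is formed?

Beta-minus decay: mass number changes by +0, atomic number by +1.
A: 233 = 233; Z: 91 + 1 = 92.
Z = 92 is uranium, so the daughter is uranium-233.

U-233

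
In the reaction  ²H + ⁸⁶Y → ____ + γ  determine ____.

Zr-88

Conserve mass number: 2 + 86 = A + 0, so A = 88.
Conserve atomic number: 1 + 39 = Z + 0, so Z = 40.
Z = 40 is zirconium, so the species is ⁸⁸Zr.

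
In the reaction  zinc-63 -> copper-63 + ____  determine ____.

positron

Conserve mass number: 63 = 63 + A, so A = 0.
Conserve atomic number: 30 = 29 + Z, so Z = 1.
A = 0 and Z = 1 is e⁺ — a positron.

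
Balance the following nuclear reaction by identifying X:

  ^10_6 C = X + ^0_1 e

Conserve mass number: 10 = A + 0, so A = 10.
Conserve atomic number: 6 = Z + 1, so Z = 5.
Z = 5 is boron, so the species is ^10_5 B.

B-10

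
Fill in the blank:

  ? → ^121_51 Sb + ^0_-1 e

Sn-121

Conserve mass number: A = 121 + 0, so A = 121.
Conserve atomic number: Z = 51 − 1, so Z = 50.
Z = 50 is tin, so the species is ^121_50 Sn.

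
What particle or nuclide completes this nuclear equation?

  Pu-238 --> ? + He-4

U-234

Conserve mass number: 238 = A + 4, so A = 234.
Conserve atomic number: 94 = Z + 2, so Z = 92.
Z = 92 is uranium, so the species is U-234.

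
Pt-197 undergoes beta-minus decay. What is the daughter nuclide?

Beta-minus decay: mass number changes by +0, atomic number by +1.
A: 197 = 197; Z: 78 + 1 = 79.
Z = 79 is gold, so the daughter is Au-197.

Au-197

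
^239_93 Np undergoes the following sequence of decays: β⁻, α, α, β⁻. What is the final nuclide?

Start: (A, Z) = (239, 93).
After β⁻: (239, 94).
After α: (235, 92).
After α: (231, 90).
After β⁻: (231, 91).
Z = 91 is protactinium.

Pa-231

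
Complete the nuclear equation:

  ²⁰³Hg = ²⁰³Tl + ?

Conserve mass number: 203 = 203 + A, so A = 0.
Conserve atomic number: 80 = 81 + Z, so Z = -1.
A = 0 and Z = -1 is e⁻ — a beta-minus particle.

beta-minus particle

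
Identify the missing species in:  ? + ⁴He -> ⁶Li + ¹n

Conserve mass number: A + 4 = 6 + 1, so A = 3.
Conserve atomic number: Z + 2 = 3 + 0, so Z = 1.
A = 3 and Z = 1 is ³H — a triton.

triton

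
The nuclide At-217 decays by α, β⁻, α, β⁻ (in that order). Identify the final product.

Start: (A, Z) = (217, 85).
After α: (213, 83).
After β⁻: (213, 84).
After α: (209, 82).
After β⁻: (209, 83).
Z = 83 is bismuth.

Bi-209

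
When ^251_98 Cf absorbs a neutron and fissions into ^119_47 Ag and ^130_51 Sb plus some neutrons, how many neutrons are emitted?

3

Conserve mass number: 252 = 119 + 130 + k, so k = 252 − 249 = 3.
Check atomic number: 98 = 47 + 51 + 0 = 98. ✓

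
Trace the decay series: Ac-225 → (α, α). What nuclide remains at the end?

At-217

Start: (A, Z) = (225, 89).
After α: (221, 87).
After α: (217, 85).
Z = 85 is astatine.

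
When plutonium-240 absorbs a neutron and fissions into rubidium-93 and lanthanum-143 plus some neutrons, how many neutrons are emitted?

5

Conserve mass number: 241 = 93 + 143 + k, so k = 241 − 236 = 5.
Check atomic number: 94 = 37 + 57 + 0 = 94. ✓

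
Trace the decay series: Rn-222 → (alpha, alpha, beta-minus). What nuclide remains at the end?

Bi-214

Start: (A, Z) = (222, 86).
After α: (218, 84).
After α: (214, 82).
After β⁻: (214, 83).
Z = 83 is bismuth.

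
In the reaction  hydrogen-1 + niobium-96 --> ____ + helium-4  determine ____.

Zr-93

Conserve mass number: 1 + 96 = A + 4, so A = 93.
Conserve atomic number: 1 + 41 = Z + 2, so Z = 40.
Z = 40 is zirconium, so the species is zirconium-93.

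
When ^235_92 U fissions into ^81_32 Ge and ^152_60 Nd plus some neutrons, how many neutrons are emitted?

Conserve mass number: 235 = 81 + 152 + k, so k = 235 − 233 = 2.
Check atomic number: 92 = 32 + 60 + 0 = 92. ✓

2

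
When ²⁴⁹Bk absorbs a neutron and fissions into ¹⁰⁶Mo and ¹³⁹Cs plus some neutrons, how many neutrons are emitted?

Conserve mass number: 250 = 106 + 139 + k, so k = 250 − 245 = 5.
Check atomic number: 97 = 42 + 55 + 0 = 97. ✓

5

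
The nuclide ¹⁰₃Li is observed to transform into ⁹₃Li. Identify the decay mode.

ΔA = 9 − 10 = -1; ΔZ = 3 − 3 = +0.
A drops by 1 with Z unchanged — a neutron was emitted.

neutron emission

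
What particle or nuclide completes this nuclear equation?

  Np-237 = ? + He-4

Conserve mass number: 237 = A + 4, so A = 233.
Conserve atomic number: 93 = Z + 2, so Z = 91.
Z = 91 is protactinium, so the species is Pa-233.

Pa-233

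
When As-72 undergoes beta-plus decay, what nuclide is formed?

Beta-plus decay: mass number changes by +0, atomic number by -1.
A: 72 = 72; Z: 33 − 1 = 32.
Z = 32 is germanium, so the daughter is Ge-72.

Ge-72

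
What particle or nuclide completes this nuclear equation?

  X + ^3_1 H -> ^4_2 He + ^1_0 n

Conserve mass number: A + 3 = 4 + 1, so A = 2.
Conserve atomic number: Z + 1 = 2 + 0, so Z = 1.
A = 2 and Z = 1 is ^2_1 H — a deuteron.

deuteron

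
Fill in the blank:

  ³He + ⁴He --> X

Conserve mass number: 3 + 4 = A, so A = 7.
Conserve atomic number: 2 + 2 = Z, so Z = 4.
Z = 4 is beryllium, so the species is ⁷Be.

Be-7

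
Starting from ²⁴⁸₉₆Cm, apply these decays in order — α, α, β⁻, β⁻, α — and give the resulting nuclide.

Start: (A, Z) = (248, 96).
After α: (244, 94).
After α: (240, 92).
After β⁻: (240, 93).
After β⁻: (240, 94).
After α: (236, 92).
Z = 92 is uranium.

U-236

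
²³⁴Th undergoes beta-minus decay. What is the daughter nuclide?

Beta-minus decay: mass number changes by +0, atomic number by +1.
A: 234 = 234; Z: 90 + 1 = 91.
Z = 91 is protactinium, so the daughter is ²³⁴Pa.

Pa-234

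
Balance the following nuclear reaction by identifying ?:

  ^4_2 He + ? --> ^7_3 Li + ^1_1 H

alpha particle

Conserve mass number: 4 + A = 7 + 1, so A = 4.
Conserve atomic number: 2 + Z = 3 + 1, so Z = 2.
A = 4 and Z = 2 is ^4_2 He — an alpha particle.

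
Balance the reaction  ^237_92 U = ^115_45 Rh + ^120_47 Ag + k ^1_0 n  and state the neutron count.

Conserve mass number: 237 = 115 + 120 + k, so k = 237 − 235 = 2.
Check atomic number: 92 = 45 + 47 + 0 = 92. ✓

2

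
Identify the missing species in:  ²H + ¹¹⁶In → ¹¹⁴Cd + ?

alpha particle

Conserve mass number: 2 + 116 = 114 + A, so A = 4.
Conserve atomic number: 1 + 49 = 48 + Z, so Z = 2.
A = 4 and Z = 2 is ⁴He — an alpha particle.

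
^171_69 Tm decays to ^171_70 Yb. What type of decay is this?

beta-minus decay

ΔA = 171 − 171 = 0; ΔZ = 70 − 69 = +1.
A is unchanged and Z rises by 1 — a neutron has become a proton (β⁻ decay).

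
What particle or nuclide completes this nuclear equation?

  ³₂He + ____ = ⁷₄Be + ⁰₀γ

Conserve mass number: 3 + A = 7 + 0, so A = 4.
Conserve atomic number: 2 + Z = 4 + 0, so Z = 2.
A = 4 and Z = 2 is ⁴₂He — an alpha particle.

alpha particle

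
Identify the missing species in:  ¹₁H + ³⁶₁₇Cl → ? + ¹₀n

Conserve mass number: 1 + 36 = A + 1, so A = 36.
Conserve atomic number: 1 + 17 = Z + 0, so Z = 18.
Z = 18 is argon, so the species is ³⁶₁₈Ar.

Ar-36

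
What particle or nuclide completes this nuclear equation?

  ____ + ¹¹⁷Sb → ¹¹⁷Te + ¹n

Conserve mass number: A + 117 = 117 + 1, so A = 1.
Conserve atomic number: Z + 51 = 52 + 0, so Z = 1.
A = 1 and Z = 1 is ¹H — a proton.

proton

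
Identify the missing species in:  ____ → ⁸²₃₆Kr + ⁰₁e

Conserve mass number: A = 82 + 0, so A = 82.
Conserve atomic number: Z = 36 + 1, so Z = 37.
Z = 37 is rubidium, so the species is ⁸²₃₇Rb.

Rb-82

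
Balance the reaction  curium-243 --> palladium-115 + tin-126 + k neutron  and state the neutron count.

Conserve mass number: 243 = 115 + 126 + k, so k = 243 − 241 = 2.
Check atomic number: 96 = 46 + 50 + 0 = 96. ✓

2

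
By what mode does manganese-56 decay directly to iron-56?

beta-minus decay

ΔA = 56 − 56 = 0; ΔZ = 26 − 25 = +1.
A is unchanged and Z rises by 1 — a neutron has become a proton (β⁻ decay).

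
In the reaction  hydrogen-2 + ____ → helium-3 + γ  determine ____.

Conserve mass number: 2 + A = 3 + 0, so A = 1.
Conserve atomic number: 1 + Z = 2 + 0, so Z = 1.
A = 1 and Z = 1 is hydrogen-1 — a proton.

proton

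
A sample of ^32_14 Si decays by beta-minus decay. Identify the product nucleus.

P-32

Beta-minus decay: mass number changes by +0, atomic number by +1.
A: 32 = 32; Z: 14 + 1 = 15.
Z = 15 is phosphorus, so the daughter is ^32_15 P.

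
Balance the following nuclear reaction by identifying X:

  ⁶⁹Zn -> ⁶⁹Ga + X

Conserve mass number: 69 = 69 + A, so A = 0.
Conserve atomic number: 30 = 31 + Z, so Z = -1.
A = 0 and Z = -1 is e⁻ — a beta-minus particle.

beta-minus particle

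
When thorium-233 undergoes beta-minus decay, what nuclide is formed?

Pa-233

Beta-minus decay: mass number changes by +0, atomic number by +1.
A: 233 = 233; Z: 90 + 1 = 91.
Z = 91 is protactinium, so the daughter is protactinium-233.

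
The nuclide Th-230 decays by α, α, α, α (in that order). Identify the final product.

Pb-214

Start: (A, Z) = (230, 90).
After α: (226, 88).
After α: (222, 86).
After α: (218, 84).
After α: (214, 82).
Z = 82 is lead.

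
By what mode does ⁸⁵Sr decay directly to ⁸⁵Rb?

ΔA = 85 − 85 = 0; ΔZ = 37 − 38 = -1.
A is unchanged and Z drops by 1 — a proton has become a neutron (β⁺ emission or electron capture).

beta-plus decay or electron capture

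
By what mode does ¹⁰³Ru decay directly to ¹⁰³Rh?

beta-minus decay

ΔA = 103 − 103 = 0; ΔZ = 45 − 44 = +1.
A is unchanged and Z rises by 1 — a neutron has become a proton (β⁻ decay).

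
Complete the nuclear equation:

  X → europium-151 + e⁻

Conserve mass number: A = 151 + 0, so A = 151.
Conserve atomic number: Z = 63 − 1, so Z = 62.
Z = 62 is samarium, so the species is samarium-151.

Sm-151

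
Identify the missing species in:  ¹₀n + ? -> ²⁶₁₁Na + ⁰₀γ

Conserve mass number: 1 + A = 26 + 0, so A = 25.
Conserve atomic number: 0 + Z = 11 + 0, so Z = 11.
Z = 11 is sodium, so the species is ²⁵₁₁Na.

Na-25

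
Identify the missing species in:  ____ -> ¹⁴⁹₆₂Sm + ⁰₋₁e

Pm-149

Conserve mass number: A = 149 + 0, so A = 149.
Conserve atomic number: Z = 62 − 1, so Z = 61.
Z = 61 is promethium, so the species is ¹⁴⁹₆₁Pm.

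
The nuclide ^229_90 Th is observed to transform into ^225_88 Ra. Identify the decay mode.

ΔA = 225 − 229 = -4; ΔZ = 88 − 90 = -2.
A drops by 4 and Z drops by 2 — the signature of alpha emission.

alpha decay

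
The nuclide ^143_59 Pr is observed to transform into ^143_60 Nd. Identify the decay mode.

beta-minus decay

ΔA = 143 − 143 = 0; ΔZ = 60 − 59 = +1.
A is unchanged and Z rises by 1 — a neutron has become a proton (β⁻ decay).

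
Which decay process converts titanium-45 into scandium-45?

beta-plus decay or electron capture

ΔA = 45 − 45 = 0; ΔZ = 21 − 22 = -1.
A is unchanged and Z drops by 1 — a proton has become a neutron (β⁺ emission or electron capture).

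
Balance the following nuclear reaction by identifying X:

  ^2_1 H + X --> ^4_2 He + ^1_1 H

He-3

Conserve mass number: 2 + A = 4 + 1, so A = 3.
Conserve atomic number: 1 + Z = 2 + 1, so Z = 2.
Z = 2 is helium, so the species is ^3_2 He.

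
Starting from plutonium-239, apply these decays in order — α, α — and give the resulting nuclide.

Th-231

Start: (A, Z) = (239, 94).
After α: (235, 92).
After α: (231, 90).
Z = 90 is thorium.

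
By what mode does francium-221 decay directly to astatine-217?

alpha decay

ΔA = 217 − 221 = -4; ΔZ = 85 − 87 = -2.
A drops by 4 and Z drops by 2 — the signature of alpha emission.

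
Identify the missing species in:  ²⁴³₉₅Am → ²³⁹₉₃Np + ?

alpha particle

Conserve mass number: 243 = 239 + A, so A = 4.
Conserve atomic number: 95 = 93 + Z, so Z = 2.
A = 4 and Z = 2 is ⁴₂He — an alpha particle.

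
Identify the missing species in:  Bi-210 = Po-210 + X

beta-minus particle

Conserve mass number: 210 = 210 + A, so A = 0.
Conserve atomic number: 83 = 84 + Z, so Z = -1.
A = 0 and Z = -1 is e⁻ — a beta-minus particle.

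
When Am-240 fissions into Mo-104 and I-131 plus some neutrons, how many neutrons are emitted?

Conserve mass number: 240 = 104 + 131 + k, so k = 240 − 235 = 5.
Check atomic number: 95 = 42 + 53 + 0 = 95. ✓

5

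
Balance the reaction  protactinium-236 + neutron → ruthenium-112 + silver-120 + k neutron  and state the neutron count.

5

Conserve mass number: 237 = 112 + 120 + k, so k = 237 − 232 = 5.
Check atomic number: 91 = 44 + 47 + 0 = 91. ✓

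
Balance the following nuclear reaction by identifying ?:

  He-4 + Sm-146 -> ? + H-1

Conserve mass number: 4 + 146 = A + 1, so A = 149.
Conserve atomic number: 2 + 62 = Z + 1, so Z = 63.
Z = 63 is europium, so the species is Eu-149.

Eu-149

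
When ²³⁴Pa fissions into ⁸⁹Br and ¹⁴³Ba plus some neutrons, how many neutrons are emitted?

2

Conserve mass number: 234 = 89 + 143 + k, so k = 234 − 232 = 2.
Check atomic number: 91 = 35 + 56 + 0 = 91. ✓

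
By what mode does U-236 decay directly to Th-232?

ΔA = 232 − 236 = -4; ΔZ = 90 − 92 = -2.
A drops by 4 and Z drops by 2 — the signature of alpha emission.

alpha decay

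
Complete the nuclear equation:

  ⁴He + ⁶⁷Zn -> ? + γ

Conserve mass number: 4 + 67 = A + 0, so A = 71.
Conserve atomic number: 2 + 30 = Z + 0, so Z = 32.
Z = 32 is germanium, so the species is ⁷¹Ge.

Ge-71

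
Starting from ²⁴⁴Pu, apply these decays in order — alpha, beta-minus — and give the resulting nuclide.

Np-240

Start: (A, Z) = (244, 94).
After α: (240, 92).
After β⁻: (240, 93).
Z = 93 is neptunium.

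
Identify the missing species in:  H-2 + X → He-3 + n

Conserve mass number: 2 + A = 3 + 1, so A = 2.
Conserve atomic number: 1 + Z = 2 + 0, so Z = 1.
A = 2 and Z = 1 is H-2 — a deuteron.

deuteron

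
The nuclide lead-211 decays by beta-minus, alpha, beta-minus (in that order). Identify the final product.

Start: (A, Z) = (211, 82).
After β⁻: (211, 83).
After α: (207, 81).
After β⁻: (207, 82).
Z = 82 is lead.

Pb-207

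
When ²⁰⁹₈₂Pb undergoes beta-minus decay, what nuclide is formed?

Beta-minus decay: mass number changes by +0, atomic number by +1.
A: 209 = 209; Z: 82 + 1 = 83.
Z = 83 is bismuth, so the daughter is ²⁰⁹₈₃Bi.

Bi-209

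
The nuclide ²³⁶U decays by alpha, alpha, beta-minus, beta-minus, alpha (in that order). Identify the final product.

Start: (A, Z) = (236, 92).
After α: (232, 90).
After α: (228, 88).
After β⁻: (228, 89).
After β⁻: (228, 90).
After α: (224, 88).
Z = 88 is radium.

Ra-224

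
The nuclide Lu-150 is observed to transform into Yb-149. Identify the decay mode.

ΔA = 149 − 150 = -1; ΔZ = 70 − 71 = -1.
A drops by 1 and Z drops by 1 — a proton was emitted.

proton emission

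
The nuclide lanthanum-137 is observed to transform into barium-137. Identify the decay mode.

ΔA = 137 − 137 = 0; ΔZ = 56 − 57 = -1.
A is unchanged and Z drops by 1 — a proton has become a neutron (β⁺ emission or electron capture).

beta-plus decay or electron capture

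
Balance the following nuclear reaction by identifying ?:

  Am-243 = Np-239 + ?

Conserve mass number: 243 = 239 + A, so A = 4.
Conserve atomic number: 95 = 93 + Z, so Z = 2.
A = 4 and Z = 2 is He-4 — an alpha particle.

alpha particle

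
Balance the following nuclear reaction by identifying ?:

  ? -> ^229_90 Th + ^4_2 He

Conserve mass number: A = 229 + 4, so A = 233.
Conserve atomic number: Z = 90 + 2, so Z = 92.
Z = 92 is uranium, so the species is ^233_92 U.

U-233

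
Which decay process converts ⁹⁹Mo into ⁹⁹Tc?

ΔA = 99 − 99 = 0; ΔZ = 43 − 42 = +1.
A is unchanged and Z rises by 1 — a neutron has become a proton (β⁻ decay).

beta-minus decay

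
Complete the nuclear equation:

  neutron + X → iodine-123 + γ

Conserve mass number: 1 + A = 123 + 0, so A = 122.
Conserve atomic number: 0 + Z = 53 + 0, so Z = 53.
Z = 53 is iodine, so the species is iodine-122.

I-122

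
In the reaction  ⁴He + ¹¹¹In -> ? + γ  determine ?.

Sb-115

Conserve mass number: 4 + 111 = A + 0, so A = 115.
Conserve atomic number: 2 + 49 = Z + 0, so Z = 51.
Z = 51 is antimony, so the species is ¹¹⁵Sb.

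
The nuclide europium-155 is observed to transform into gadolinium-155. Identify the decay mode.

beta-minus decay

ΔA = 155 − 155 = 0; ΔZ = 64 − 63 = +1.
A is unchanged and Z rises by 1 — a neutron has become a proton (β⁻ decay).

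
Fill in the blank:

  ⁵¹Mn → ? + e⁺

Cr-51

Conserve mass number: 51 = A + 0, so A = 51.
Conserve atomic number: 25 = Z + 1, so Z = 24.
Z = 24 is chromium, so the species is ⁵¹Cr.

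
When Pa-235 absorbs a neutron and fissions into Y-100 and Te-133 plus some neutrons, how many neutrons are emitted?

3

Conserve mass number: 236 = 100 + 133 + k, so k = 236 − 233 = 3.
Check atomic number: 91 = 39 + 52 + 0 = 91. ✓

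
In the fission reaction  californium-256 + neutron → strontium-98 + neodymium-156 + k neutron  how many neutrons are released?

Conserve mass number: 257 = 98 + 156 + k, so k = 257 − 254 = 3.
Check atomic number: 98 = 38 + 60 + 0 = 98. ✓

3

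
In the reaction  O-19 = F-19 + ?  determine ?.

beta-minus particle

Conserve mass number: 19 = 19 + A, so A = 0.
Conserve atomic number: 8 = 9 + Z, so Z = -1.
A = 0 and Z = -1 is e⁻ — a beta-minus particle.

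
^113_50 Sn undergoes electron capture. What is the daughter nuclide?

Electron capture: mass number changes by +0, atomic number by -1.
A: 113 = 113; Z: 50 − 1 = 49.
Z = 49 is indium, so the daughter is ^113_49 In.

In-113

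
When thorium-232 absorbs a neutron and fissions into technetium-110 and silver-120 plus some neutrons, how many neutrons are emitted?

3

Conserve mass number: 233 = 110 + 120 + k, so k = 233 − 230 = 3.
Check atomic number: 90 = 43 + 47 + 0 = 90. ✓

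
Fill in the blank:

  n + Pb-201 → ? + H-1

Tl-201

Conserve mass number: 1 + 201 = A + 1, so A = 201.
Conserve atomic number: 0 + 82 = Z + 1, so Z = 81.
Z = 81 is thallium, so the species is Tl-201.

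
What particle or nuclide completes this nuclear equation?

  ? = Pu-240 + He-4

Cm-244

Conserve mass number: A = 240 + 4, so A = 244.
Conserve atomic number: Z = 94 + 2, so Z = 96.
Z = 96 is curium, so the species is Cm-244.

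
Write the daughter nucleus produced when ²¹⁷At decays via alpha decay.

Alpha decay: mass number changes by -4, atomic number by -2.
A: 217 − 4 = 213; Z: 85 − 2 = 83.
Z = 83 is bismuth, so the daughter is ²¹³Bi.

Bi-213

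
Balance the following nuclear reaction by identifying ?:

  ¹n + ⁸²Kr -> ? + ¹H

Conserve mass number: 1 + 82 = A + 1, so A = 82.
Conserve atomic number: 0 + 36 = Z + 1, so Z = 35.
Z = 35 is bromine, so the species is ⁸²Br.

Br-82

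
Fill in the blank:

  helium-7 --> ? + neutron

Conserve mass number: 7 = A + 1, so A = 6.
Conserve atomic number: 2 = Z + 0, so Z = 2.
Z = 2 is helium, so the species is helium-6.

He-6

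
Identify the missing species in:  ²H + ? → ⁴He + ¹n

Conserve mass number: 2 + A = 4 + 1, so A = 3.
Conserve atomic number: 1 + Z = 2 + 0, so Z = 1.
A = 3 and Z = 1 is ³H — a triton.

triton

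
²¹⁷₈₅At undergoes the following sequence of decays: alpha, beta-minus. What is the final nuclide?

Po-213

Start: (A, Z) = (217, 85).
After α: (213, 83).
After β⁻: (213, 84).
Z = 84 is polonium.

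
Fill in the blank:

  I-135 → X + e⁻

Xe-135

Conserve mass number: 135 = A + 0, so A = 135.
Conserve atomic number: 53 = Z − 1, so Z = 54.
Z = 54 is xenon, so the species is Xe-135.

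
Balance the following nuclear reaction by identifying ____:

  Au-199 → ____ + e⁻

Hg-199

Conserve mass number: 199 = A + 0, so A = 199.
Conserve atomic number: 79 = Z − 1, so Z = 80.
Z = 80 is mercury, so the species is Hg-199.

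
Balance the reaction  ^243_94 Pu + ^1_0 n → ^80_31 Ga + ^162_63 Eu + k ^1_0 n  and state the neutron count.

Conserve mass number: 244 = 80 + 162 + k, so k = 244 − 242 = 2.
Check atomic number: 94 = 31 + 63 + 0 = 94. ✓

2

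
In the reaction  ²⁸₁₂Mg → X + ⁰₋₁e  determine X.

Conserve mass number: 28 = A + 0, so A = 28.
Conserve atomic number: 12 = Z − 1, so Z = 13.
Z = 13 is aluminium, so the species is ²⁸₁₃Al.

Al-28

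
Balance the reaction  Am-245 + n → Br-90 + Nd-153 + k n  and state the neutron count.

Conserve mass number: 246 = 90 + 153 + k, so k = 246 − 243 = 3.
Check atomic number: 95 = 35 + 60 + 0 = 95. ✓

3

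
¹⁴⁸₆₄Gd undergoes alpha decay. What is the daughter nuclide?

Sm-144

Alpha decay: mass number changes by -4, atomic number by -2.
A: 148 − 4 = 144; Z: 64 − 2 = 62.
Z = 62 is samarium, so the daughter is ¹⁴⁴₆₂Sm.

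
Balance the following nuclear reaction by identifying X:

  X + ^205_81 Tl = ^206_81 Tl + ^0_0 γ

Conserve mass number: A + 205 = 206 + 0, so A = 1.
Conserve atomic number: Z + 81 = 81 + 0, so Z = 0.
A = 1 and Z = 0 is ^1_0 n — a neutron.

neutron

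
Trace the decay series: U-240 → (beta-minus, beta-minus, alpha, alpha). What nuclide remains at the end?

Start: (A, Z) = (240, 92).
After β⁻: (240, 93).
After β⁻: (240, 94).
After α: (236, 92).
After α: (232, 90).
Z = 90 is thorium.

Th-232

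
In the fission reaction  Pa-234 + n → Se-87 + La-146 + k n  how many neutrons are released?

2

Conserve mass number: 235 = 87 + 146 + k, so k = 235 − 233 = 2.
Check atomic number: 91 = 34 + 57 + 0 = 91. ✓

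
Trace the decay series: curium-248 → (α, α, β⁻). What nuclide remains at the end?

Np-240

Start: (A, Z) = (248, 96).
After α: (244, 94).
After α: (240, 92).
After β⁻: (240, 93).
Z = 93 is neptunium.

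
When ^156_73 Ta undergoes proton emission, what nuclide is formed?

Proton emission: mass number changes by -1, atomic number by -1.
A: 156 − 1 = 155; Z: 73 − 1 = 72.
Z = 72 is hafnium, so the daughter is ^155_72 Hf.

Hf-155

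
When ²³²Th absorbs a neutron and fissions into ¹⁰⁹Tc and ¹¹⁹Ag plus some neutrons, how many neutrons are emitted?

Conserve mass number: 233 = 109 + 119 + k, so k = 233 − 228 = 5.
Check atomic number: 90 = 43 + 47 + 0 = 90. ✓

5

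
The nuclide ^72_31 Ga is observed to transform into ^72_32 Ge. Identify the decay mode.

beta-minus decay

ΔA = 72 − 72 = 0; ΔZ = 32 − 31 = +1.
A is unchanged and Z rises by 1 — a neutron has become a proton (β⁻ decay).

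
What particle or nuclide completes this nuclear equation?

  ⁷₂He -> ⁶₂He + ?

neutron

Conserve mass number: 7 = 6 + A, so A = 1.
Conserve atomic number: 2 = 2 + Z, so Z = 0.
A = 1 and Z = 0 is ¹₀n — a neutron.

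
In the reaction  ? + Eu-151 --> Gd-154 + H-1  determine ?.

Conserve mass number: A + 151 = 154 + 1, so A = 4.
Conserve atomic number: Z + 63 = 64 + 1, so Z = 2.
A = 4 and Z = 2 is He-4 — an alpha particle.

alpha particle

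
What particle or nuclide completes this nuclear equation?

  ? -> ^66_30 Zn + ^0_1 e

Ga-66

Conserve mass number: A = 66 + 0, so A = 66.
Conserve atomic number: Z = 30 + 1, so Z = 31.
Z = 31 is gallium, so the species is ^66_31 Ga.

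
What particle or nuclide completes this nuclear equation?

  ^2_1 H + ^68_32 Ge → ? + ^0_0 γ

As-70

Conserve mass number: 2 + 68 = A + 0, so A = 70.
Conserve atomic number: 1 + 32 = Z + 0, so Z = 33.
Z = 33 is arsenic, so the species is ^70_33 As.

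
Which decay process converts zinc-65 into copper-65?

ΔA = 65 − 65 = 0; ΔZ = 29 − 30 = -1.
A is unchanged and Z drops by 1 — a proton has become a neutron (β⁺ emission or electron capture).

beta-plus decay or electron capture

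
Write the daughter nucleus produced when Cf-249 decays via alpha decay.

Cm-245

Alpha decay: mass number changes by -4, atomic number by -2.
A: 249 − 4 = 245; Z: 98 − 2 = 96.
Z = 96 is curium, so the daughter is Cm-245.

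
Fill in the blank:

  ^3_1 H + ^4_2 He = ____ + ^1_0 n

Conserve mass number: 3 + 4 = A + 1, so A = 6.
Conserve atomic number: 1 + 2 = Z + 0, so Z = 3.
Z = 3 is lithium, so the species is ^6_3 Li.

Li-6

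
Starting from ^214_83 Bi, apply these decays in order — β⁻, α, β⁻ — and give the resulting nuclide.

Start: (A, Z) = (214, 83).
After β⁻: (214, 84).
After α: (210, 82).
After β⁻: (210, 83).
Z = 83 is bismuth.

Bi-210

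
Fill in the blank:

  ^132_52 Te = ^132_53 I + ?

beta-minus particle

Conserve mass number: 132 = 132 + A, so A = 0.
Conserve atomic number: 52 = 53 + Z, so Z = -1.
A = 0 and Z = -1 is ^0_-1 e — a beta-minus particle.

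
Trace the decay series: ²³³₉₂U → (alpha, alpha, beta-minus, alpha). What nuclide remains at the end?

Fr-221

Start: (A, Z) = (233, 92).
After α: (229, 90).
After α: (225, 88).
After β⁻: (225, 89).
After α: (221, 87).
Z = 87 is francium.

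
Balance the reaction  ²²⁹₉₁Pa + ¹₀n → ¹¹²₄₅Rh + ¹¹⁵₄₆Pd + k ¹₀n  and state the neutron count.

Conserve mass number: 230 = 112 + 115 + k, so k = 230 − 227 = 3.
Check atomic number: 91 = 45 + 46 + 0 = 91. ✓

3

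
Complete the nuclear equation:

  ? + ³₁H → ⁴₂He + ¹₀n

Conserve mass number: A + 3 = 4 + 1, so A = 2.
Conserve atomic number: Z + 1 = 2 + 0, so Z = 1.
A = 2 and Z = 1 is ²₁H — a deuteron.

deuteron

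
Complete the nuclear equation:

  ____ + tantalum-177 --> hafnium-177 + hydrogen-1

neutron

Conserve mass number: A + 177 = 177 + 1, so A = 1.
Conserve atomic number: Z + 73 = 72 + 1, so Z = 0.
A = 1 and Z = 0 is neutron — a neutron.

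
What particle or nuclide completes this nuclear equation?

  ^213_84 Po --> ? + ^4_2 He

Conserve mass number: 213 = A + 4, so A = 209.
Conserve atomic number: 84 = Z + 2, so Z = 82.
Z = 82 is lead, so the species is ^209_82 Pb.

Pb-209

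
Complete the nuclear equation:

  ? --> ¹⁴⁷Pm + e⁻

Conserve mass number: A = 147 + 0, so A = 147.
Conserve atomic number: Z = 61 − 1, so Z = 60.
Z = 60 is neodymium, so the species is ¹⁴⁷Nd.

Nd-147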